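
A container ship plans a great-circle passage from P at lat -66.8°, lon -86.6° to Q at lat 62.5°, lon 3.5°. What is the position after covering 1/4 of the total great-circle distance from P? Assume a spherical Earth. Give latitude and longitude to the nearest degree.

Convert each endpoint to a unit vector on the sphere (x = cos φ cos λ, y = cos φ sin λ, z = sin φ).
The central angle between the endpoints is δ = arccos(p₁·p₂) ≈ 2.525 rad (144.6°).
Interpolate at f = 1/4 with slerp weights a = sin((1−f)δ)/sin δ ≈ 1.639, b = sin(fδ)/sin δ ≈ 1.020.
p = a·p₁ + b·p₂ ≈ (0.508, -0.616, -0.602); φ = arcsin(p_z) ≈ -37.01°, λ = atan2(p_y, p_x) ≈ -50.46°.

≈ lat -37°, lon -50°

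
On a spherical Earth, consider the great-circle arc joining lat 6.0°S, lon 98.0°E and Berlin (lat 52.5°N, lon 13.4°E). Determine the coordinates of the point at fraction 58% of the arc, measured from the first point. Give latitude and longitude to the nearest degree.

Convert each endpoint to a unit vector on the sphere (x = cos φ cos λ, y = cos φ sin λ, z = sin φ).
The central angle between the endpoints is δ = arccos(p₁·p₂) ≈ 1.597 rad (91.5°).
Interpolate at f = 0.58 with slerp weights a = sin((1−f)δ)/sin δ ≈ 0.622, b = sin(fδ)/sin δ ≈ 0.800.
p = a·p₁ + b·p₂ ≈ (0.387, 0.725, 0.569); φ = arcsin(p_z) ≈ 34.70°, λ = atan2(p_y, p_x) ≈ 61.88°.

≈ lat 35°N, lon 62°E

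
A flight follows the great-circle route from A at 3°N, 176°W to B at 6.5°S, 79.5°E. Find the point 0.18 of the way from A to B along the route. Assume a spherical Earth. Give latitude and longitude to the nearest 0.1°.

Write both endpoints as unit vectors p₁, p₂ with components (cos φ cos λ, cos φ sin λ, sin φ).
The central angle between the endpoints is δ = arccos(p₁·p₂) ≈ 1.828 rad (104.7°).
Interpolate at f = 0.18 with slerp weights a = sin((1−f)δ)/sin δ ≈ 1.031, b = sin(fδ)/sin δ ≈ 0.334.
p = a·p₁ + b·p₂ ≈ (-0.967, 0.255, 0.016); φ = arcsin(p_z) ≈ 0.93°, λ = atan2(p_y, p_x) ≈ 165.25°.

≈ 0.9°N, 165.2°E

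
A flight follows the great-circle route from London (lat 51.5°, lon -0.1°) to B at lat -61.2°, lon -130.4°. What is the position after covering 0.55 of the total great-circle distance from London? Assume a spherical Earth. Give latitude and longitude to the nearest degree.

From cos δ = sin φ₁ sin φ₂ + cos φ₁ cos φ₂ cos Δλ, the central angle is δ ≈ 2.646 rad (151.6°).
Interpolate at f = 0.55 with slerp weights a = sin((1−f)δ)/sin δ ≈ 1.953, b = sin(fδ)/sin δ ≈ 2.090.
p = a·p₁ + b·p₂ ≈ (0.564, -0.769, -0.302); φ = arcsin(p_z) ≈ -17.59°, λ = atan2(p_y, p_x) ≈ -53.75°.

≈ lat -18°, lon -54°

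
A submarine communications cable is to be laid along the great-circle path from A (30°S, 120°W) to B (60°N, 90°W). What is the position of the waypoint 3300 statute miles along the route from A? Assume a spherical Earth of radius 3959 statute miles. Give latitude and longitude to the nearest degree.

≈ (17°N, 109°W)

The haversine formula gives a central angle δ ≈ 1.629 rad (93.3°) between the endpoints. The total great-circle distance is δ·R ≈ 1.629 × 3959 ≈ 6449 mi, so the target fraction is f = 3300/6449 ≈ 0.512.
Interpolate at f ≈ 0.512 with slerp weights a = sin((1−f)δ)/sin δ ≈ 0.715, b = sin(fδ)/sin δ ≈ 0.742.
p = a·p₁ + b·p₂ ≈ (-0.310, -0.907, 0.285); φ = arcsin(p_z) ≈ 16.53°, λ = atan2(p_y, p_x) ≈ -108.85°.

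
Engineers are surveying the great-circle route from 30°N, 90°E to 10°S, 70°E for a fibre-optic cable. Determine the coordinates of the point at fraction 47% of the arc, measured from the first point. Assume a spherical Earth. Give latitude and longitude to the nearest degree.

Convert each endpoint to a unit vector on the sphere (x = cos φ cos λ, y = cos φ sin λ, z = sin φ).
The central angle between the endpoints is δ = arccos(p₁·p₂) ≈ 0.775 rad (44.4°).
Interpolate at f = 0.47 with slerp weights a = sin((1−f)δ)/sin δ ≈ 0.571, b = sin(fδ)/sin δ ≈ 0.509.
p = a·p₁ + b·p₂ ≈ (0.171, 0.965, 0.197); φ = arcsin(p_z) ≈ 11.36°, λ = atan2(p_y, p_x) ≈ 79.93°.

≈ 11°N, 80°E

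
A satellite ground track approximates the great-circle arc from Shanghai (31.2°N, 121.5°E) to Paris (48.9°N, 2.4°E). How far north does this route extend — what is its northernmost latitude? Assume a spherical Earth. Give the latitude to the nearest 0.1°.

≈ 60.3°N

The great circle lies in the plane with unit normal n̂ = (p₁ × p₂)/|p₁ × p₂|.
Here n̂_z ≈ -0.495; the vertex latitude is φ_max = arccos|n̂_z| ≈ 60.3°.
Check via Clairaut: cos φ_max = |cos φ₁| · sin C = cos(31.2°)·sin(35.3°) ≈ 0.495, again giving ≈ 60.3°.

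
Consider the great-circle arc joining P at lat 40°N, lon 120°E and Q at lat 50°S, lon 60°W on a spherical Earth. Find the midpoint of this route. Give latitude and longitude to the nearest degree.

Write both endpoints as unit vectors p₁, p₂ with components (cos φ cos λ, cos φ sin λ, sin φ).
The central angle between the endpoints is δ = arccos(p₁·p₂) ≈ 2.967 rad (170.0°).
Interpolate at f = 1/2 with slerp weights a = sin((1−f)δ)/sin δ ≈ 5.737, b = sin(fδ)/sin δ ≈ 5.737.
p = a·p₁ + b·p₂ ≈ (-0.354, 0.612, -0.707); φ = arcsin(p_z) ≈ -45.00°, λ = atan2(p_y, p_x) ≈ 120.00°.

≈ lat 45°S, lon 120°E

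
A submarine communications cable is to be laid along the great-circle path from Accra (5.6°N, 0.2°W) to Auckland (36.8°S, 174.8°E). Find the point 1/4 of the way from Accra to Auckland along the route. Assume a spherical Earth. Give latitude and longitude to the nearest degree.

From cos δ = sin φ₁ sin φ₂ + cos φ₁ cos φ₂ cos Δλ, the central angle is δ ≈ 2.591 rad (148.5°).
Interpolate at f = 1/4 with slerp weights a = sin((1−f)δ)/sin δ ≈ 1.781, b = sin(fδ)/sin δ ≈ 1.154.
p = a·p₁ + b·p₂ ≈ (0.852, 0.078, -0.517); φ = arcsin(p_z) ≈ -31.16°, λ = atan2(p_y, p_x) ≈ 5.20°.

≈ 31°S, 5°E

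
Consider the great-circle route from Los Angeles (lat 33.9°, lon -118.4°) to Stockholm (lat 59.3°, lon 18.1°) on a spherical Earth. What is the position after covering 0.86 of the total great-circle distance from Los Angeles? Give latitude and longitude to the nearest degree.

≈ lat 68°, lon 1°

From cos δ = sin φ₁ sin φ₂ + cos φ₁ cos φ₂ cos Δλ, the central angle is δ ≈ 1.398 rad (80.1°).
Interpolate at f = 0.86 with slerp weights a = sin((1−f)δ)/sin δ ≈ 0.197, b = sin(fδ)/sin δ ≈ 0.947.
p = a·p₁ + b·p₂ ≈ (0.382, 0.006, 0.924); φ = arcsin(p_z) ≈ 67.56°, λ = atan2(p_y, p_x) ≈ 0.91°.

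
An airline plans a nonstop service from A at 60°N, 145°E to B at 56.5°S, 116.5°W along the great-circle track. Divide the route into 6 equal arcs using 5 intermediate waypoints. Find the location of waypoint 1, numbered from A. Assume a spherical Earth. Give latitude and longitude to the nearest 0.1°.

Convert each endpoint to a unit vector on the sphere (x = cos φ cos λ, y = cos φ sin λ, z = sin φ).
The central angle between the endpoints is δ = arccos(p₁·p₂) ≈ 2.439 rad (139.7°).
Interpolate at f = 1/6 with slerp weights a = sin((1−f)δ)/sin δ ≈ 1.385, b = sin(fδ)/sin δ ≈ 0.612.
p = a·p₁ + b·p₂ ≈ (-0.718, 0.095, 0.690); φ = arcsin(p_z) ≈ 43.60°, λ = atan2(p_y, p_x) ≈ 172.45°.

≈ 43.6°N, 172.4°E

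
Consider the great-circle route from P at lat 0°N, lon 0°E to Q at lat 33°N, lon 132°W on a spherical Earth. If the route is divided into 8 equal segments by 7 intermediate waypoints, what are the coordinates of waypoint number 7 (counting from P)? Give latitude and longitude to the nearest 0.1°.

Convert each endpoint to a unit vector on the sphere (x = cos φ cos λ, y = cos φ sin λ, z = sin φ).
The central angle between the endpoints is δ = arccos(p₁·p₂) ≈ 2.167 rad (124.1°).
Interpolate at f = 7/8 with slerp weights a = sin((1−f)δ)/sin δ ≈ 0.323, b = sin(fδ)/sin δ ≈ 1.145.
p = a·p₁ + b·p₂ ≈ (-0.319, -0.714, 0.624); φ = arcsin(p_z) ≈ 38.58°, λ = atan2(p_y, p_x) ≈ -114.11°.

≈ lat 38.6°N, lon 114.1°W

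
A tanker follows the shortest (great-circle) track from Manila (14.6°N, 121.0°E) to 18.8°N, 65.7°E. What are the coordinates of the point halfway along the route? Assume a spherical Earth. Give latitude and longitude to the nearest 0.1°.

≈ 18.7°N, 93.7°E

From cos δ = sin φ₁ sin φ₂ + cos φ₁ cos φ₂ cos Δλ, the central angle is δ ≈ 0.924 rad (52.9°).
Interpolate at f = 1/2 with slerp weights a = sin((1−f)δ)/sin δ ≈ 0.559, b = sin(fδ)/sin δ ≈ 0.559.
p = a·p₁ + b·p₂ ≈ (-0.061, 0.945, 0.321); φ = arcsin(p_z) ≈ 18.71°, λ = atan2(p_y, p_x) ≈ 93.68°.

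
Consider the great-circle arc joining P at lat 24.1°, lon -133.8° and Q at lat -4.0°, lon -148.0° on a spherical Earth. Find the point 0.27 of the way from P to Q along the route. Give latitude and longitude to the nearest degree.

From cos δ = sin φ₁ sin φ₂ + cos φ₁ cos φ₂ cos Δλ, the central angle is δ ≈ 0.547 rad (31.3°).
Interpolate at f = 0.27 with slerp weights a = sin((1−f)δ)/sin δ ≈ 0.747, b = sin(fδ)/sin δ ≈ 0.283.
p = a·p₁ + b·p₂ ≈ (-0.712, -0.642, 0.285); φ = arcsin(p_z) ≈ 16.59°, λ = atan2(p_y, p_x) ≈ -137.94°.

≈ lat 17°, lon -138°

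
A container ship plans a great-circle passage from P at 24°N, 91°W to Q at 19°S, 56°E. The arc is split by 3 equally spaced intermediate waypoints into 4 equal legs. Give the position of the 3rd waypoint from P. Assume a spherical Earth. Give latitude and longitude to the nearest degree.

Convert each endpoint to a unit vector on the sphere (x = cos φ cos λ, y = cos φ sin λ, z = sin φ).
The central angle between the endpoints is δ = arccos(p₁·p₂) ≈ 2.600 rad (149.0°).
Interpolate at f = 3/4 with slerp weights a = sin((1−f)δ)/sin δ ≈ 1.174, b = sin(fδ)/sin δ ≈ 1.802.
p = a·p₁ + b·p₂ ≈ (0.934, 0.340, -0.109); φ = arcsin(p_z) ≈ -6.27°, λ = atan2(p_y, p_x) ≈ 20.02°.

≈ 6°S, 20°E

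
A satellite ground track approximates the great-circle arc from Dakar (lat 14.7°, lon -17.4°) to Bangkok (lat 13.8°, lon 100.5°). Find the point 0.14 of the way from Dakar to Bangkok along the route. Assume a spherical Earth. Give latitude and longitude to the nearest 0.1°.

≈ lat 20.0°, lon -1.9°

Write both endpoints as unit vectors p₁, p₂ with components (cos φ cos λ, cos φ sin λ, sin φ).
The central angle between the endpoints is δ = arccos(p₁·p₂) ≈ 1.960 rad (112.3°).
Interpolate at f = 0.14 with slerp weights a = sin((1−f)δ)/sin δ ≈ 1.074, b = sin(fδ)/sin δ ≈ 0.293.
p = a·p₁ + b·p₂ ≈ (0.939, -0.031, 0.342); φ = arcsin(p_z) ≈ 20.01°, λ = atan2(p_y, p_x) ≈ -1.89°.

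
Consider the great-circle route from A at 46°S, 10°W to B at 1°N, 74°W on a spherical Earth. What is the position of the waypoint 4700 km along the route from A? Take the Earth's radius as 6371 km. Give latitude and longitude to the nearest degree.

Write both endpoints as unit vectors p₁, p₂ with components (cos φ cos λ, cos φ sin λ, sin φ).
The central angle between the endpoints is δ = arccos(p₁·p₂) ≈ 1.275 rad (73.0°). The total great-circle distance is δ·R ≈ 1.275 × 6371 ≈ 8120 km, so the target fraction is f = 4700/8120 ≈ 0.579.
Interpolate at f ≈ 0.579 with slerp weights a = sin((1−f)δ)/sin δ ≈ 0.535, b = sin(fδ)/sin δ ≈ 0.703.
p = a·p₁ + b·p₂ ≈ (0.560, -0.740, -0.372); φ = arcsin(p_z) ≈ -21.86°, λ = atan2(p_y, p_x) ≈ -52.92°.

≈ 22°S, 53°W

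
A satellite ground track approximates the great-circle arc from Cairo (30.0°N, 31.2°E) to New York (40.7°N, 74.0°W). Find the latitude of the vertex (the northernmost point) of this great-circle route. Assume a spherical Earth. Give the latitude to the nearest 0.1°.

The great circle lies in the plane with unit normal n̂ = (p₁ × p₂)/|p₁ × p₂|.
Here n̂_z ≈ -0.641; the vertex latitude is φ_max = arccos|n̂_z| ≈ 50.1°.

≈ 50.1°N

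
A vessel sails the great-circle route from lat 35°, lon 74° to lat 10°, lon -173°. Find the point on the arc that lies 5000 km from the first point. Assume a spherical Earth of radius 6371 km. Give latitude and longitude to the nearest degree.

≈ lat 38°, lon 131°

Write both endpoints as unit vectors p₁, p₂ with components (cos φ cos λ, cos φ sin λ, sin φ).
The central angle between the endpoints is δ = arccos(p₁·p₂) ≈ 1.788 rad (102.5°). The total great-circle distance is δ·R ≈ 1.788 × 6371 ≈ 11392 km, so the target fraction is f = 5000/11392 ≈ 0.439.
Interpolate at f ≈ 0.439 with slerp weights a = sin((1−f)δ)/sin δ ≈ 0.864, b = sin(fδ)/sin δ ≈ 0.724.
p = a·p₁ + b·p₂ ≈ (-0.512, 0.593, 0.621); φ = arcsin(p_z) ≈ 38.39°, λ = atan2(p_y, p_x) ≈ 130.82°.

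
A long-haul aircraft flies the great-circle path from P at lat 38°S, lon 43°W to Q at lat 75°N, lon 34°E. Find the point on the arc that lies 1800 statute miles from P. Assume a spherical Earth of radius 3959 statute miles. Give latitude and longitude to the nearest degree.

≈ lat 13°S, lon 35°W

The haversine formula gives a central angle δ ≈ 2.152 rad (123.3°) between the endpoints. The total great-circle distance is δ·R ≈ 2.152 × 3959 ≈ 8519 mi, so the target fraction is f = 1800/8519 ≈ 0.211.
Interpolate at f ≈ 0.211 with slerp weights a = sin((1−f)δ)/sin δ ≈ 1.187, b = sin(fδ)/sin δ ≈ 0.525.
p = a·p₁ + b·p₂ ≈ (0.797, -0.562, -0.223); φ = arcsin(p_z) ≈ -12.90°, λ = atan2(p_y, p_x) ≈ -35.19°.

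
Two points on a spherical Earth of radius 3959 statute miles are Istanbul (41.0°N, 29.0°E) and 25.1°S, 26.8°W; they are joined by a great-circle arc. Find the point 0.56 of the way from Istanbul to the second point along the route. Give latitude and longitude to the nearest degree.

Write both endpoints as unit vectors p₁, p₂ with components (cos φ cos λ, cos φ sin λ, sin φ).
The central angle between the endpoints is δ = arccos(p₁·p₂) ≈ 1.465 rad (83.9°).
Interpolate at f = 0.56 with slerp weights a = sin((1−f)δ)/sin δ ≈ 0.604, b = sin(fδ)/sin δ ≈ 0.735.
p = a·p₁ + b·p₂ ≈ (0.993, -0.079, 0.084); φ = arcsin(p_z) ≈ 4.84°, λ = atan2(p_y, p_x) ≈ -4.56°.

≈ 5°N, 5°W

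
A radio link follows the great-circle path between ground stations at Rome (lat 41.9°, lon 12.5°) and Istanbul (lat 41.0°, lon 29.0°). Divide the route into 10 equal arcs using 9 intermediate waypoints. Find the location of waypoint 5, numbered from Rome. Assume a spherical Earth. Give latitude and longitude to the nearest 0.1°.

Convert each endpoint to a unit vector on the sphere (x = cos φ cos λ, y = cos φ sin λ, z = sin φ).
The central angle between the endpoints is δ = arccos(p₁·p₂) ≈ 0.216 rad (12.4°).
Interpolate at f = 5/10 with slerp weights a = sin((1−f)δ)/sin δ ≈ 0.503, b = sin(fδ)/sin δ ≈ 0.503.
p = a·p₁ + b·p₂ ≈ (0.697, 0.265, 0.666); φ = arcsin(p_z) ≈ 41.75°, λ = atan2(p_y, p_x) ≈ 20.81°.

≈ lat 41.7°, lon 20.8°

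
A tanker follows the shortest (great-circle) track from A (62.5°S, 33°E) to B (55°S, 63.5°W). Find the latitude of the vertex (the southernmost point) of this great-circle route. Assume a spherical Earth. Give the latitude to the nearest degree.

The great circle lies in the plane with unit normal n̂ = (p₁ × p₂)/|p₁ × p₂|.
Here n̂_z ≈ -0.367; the vertex latitude is φ_max = arccos|n̂_z| ≈ 68.5°.

≈ 68°S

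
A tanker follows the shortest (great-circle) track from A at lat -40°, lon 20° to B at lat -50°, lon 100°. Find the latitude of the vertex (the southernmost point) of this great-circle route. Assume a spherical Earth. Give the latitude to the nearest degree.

≈ -54°

The great circle lies in the plane with unit normal n̂ = (p₁ × p₂)/|p₁ × p₂|.
Here n̂_z ≈ +0.594; the vertex latitude is φ_max = arccos|n̂_z| ≈ 53.5°.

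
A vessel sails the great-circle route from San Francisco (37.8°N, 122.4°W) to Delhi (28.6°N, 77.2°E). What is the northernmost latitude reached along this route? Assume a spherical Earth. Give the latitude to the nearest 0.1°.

≈ 75.6°N

The great circle lies in the plane with unit normal n̂ = (p₁ × p₂)/|p₁ × p₂|.
Here n̂_z ≈ -0.249; the vertex latitude is φ_max = arccos|n̂_z| ≈ 75.6°.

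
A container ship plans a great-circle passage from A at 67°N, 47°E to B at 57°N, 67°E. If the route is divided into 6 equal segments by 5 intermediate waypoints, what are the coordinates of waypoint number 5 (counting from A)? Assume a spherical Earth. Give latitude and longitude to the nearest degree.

Write both endpoints as unit vectors p₁, p₂ with components (cos φ cos λ, cos φ sin λ, sin φ).
The central angle between the endpoints is δ = arccos(p₁·p₂) ≈ 0.237 rad (13.6°).
Interpolate at f = 5/6 with slerp weights a = sin((1−f)δ)/sin δ ≈ 0.168, b = sin(fδ)/sin δ ≈ 0.836.
p = a·p₁ + b·p₂ ≈ (0.223, 0.467, 0.856); φ = arcsin(p_z) ≈ 58.84°, λ = atan2(p_y, p_x) ≈ 64.51°.

≈ 59°N, 65°E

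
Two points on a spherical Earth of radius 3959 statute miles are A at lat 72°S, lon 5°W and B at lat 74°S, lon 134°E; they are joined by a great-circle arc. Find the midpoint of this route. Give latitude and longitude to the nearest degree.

≈ lat 84°S, lon 56°E

Convert each endpoint to a unit vector on the sphere (x = cos φ cos λ, y = cos φ sin λ, z = sin φ).
The central angle between the endpoints is δ = arccos(p₁·p₂) ≈ 0.555 rad (31.8°).
Interpolate at f = 1/2 with slerp weights a = sin((1−f)δ)/sin δ ≈ 0.520, b = sin(fδ)/sin δ ≈ 0.520.
p = a·p₁ + b·p₂ ≈ (0.060, 0.089, -0.994); φ = arcsin(p_z) ≈ -83.82°, λ = atan2(p_y, p_x) ≈ 55.82°.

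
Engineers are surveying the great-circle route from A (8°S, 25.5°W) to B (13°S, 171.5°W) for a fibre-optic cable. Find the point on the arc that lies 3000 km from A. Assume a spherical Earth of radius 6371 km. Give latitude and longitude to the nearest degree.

≈ (21°S, 50°W)

The haversine formula gives a central angle δ ≈ 2.447 rad (140.2°) between the endpoints. The total great-circle distance is δ·R ≈ 2.447 × 6371 ≈ 15593 km, so the target fraction is f = 3000/15593 ≈ 0.192.
Interpolate at f ≈ 0.192 with slerp weights a = sin((1−f)δ)/sin δ ≈ 1.436, b = sin(fδ)/sin δ ≈ 0.709.
p = a·p₁ + b·p₂ ≈ (0.600, -0.714, -0.359); φ = arcsin(p_z) ≈ -21.06°, λ = atan2(p_y, p_x) ≈ -49.96°.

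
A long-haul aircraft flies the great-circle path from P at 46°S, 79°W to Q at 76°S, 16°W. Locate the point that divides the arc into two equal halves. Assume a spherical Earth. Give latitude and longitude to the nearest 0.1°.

From cos δ = sin φ₁ sin φ₂ + cos φ₁ cos φ₂ cos Δλ, the central angle is δ ≈ 0.685 rad (39.3°).
Interpolate at f = 1/2 with slerp weights a = sin((1−f)δ)/sin δ ≈ 0.531, b = sin(fδ)/sin δ ≈ 0.531.
p = a·p₁ + b·p₂ ≈ (0.194, -0.397, -0.897); φ = arcsin(p_z) ≈ -63.76°, λ = atan2(p_y, p_x) ≈ -64.00°.

≈ 63.8°S, 64.0°W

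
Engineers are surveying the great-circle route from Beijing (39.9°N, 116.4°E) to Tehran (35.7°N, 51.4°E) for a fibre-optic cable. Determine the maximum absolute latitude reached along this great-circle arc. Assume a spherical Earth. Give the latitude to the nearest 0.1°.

≈ 42.9°N

The great circle lies in the plane with unit normal n̂ = (p₁ × p₂)/|p₁ × p₂|.
Here n̂_z ≈ -0.733; the vertex latitude is φ_max = arccos|n̂_z| ≈ 42.9°.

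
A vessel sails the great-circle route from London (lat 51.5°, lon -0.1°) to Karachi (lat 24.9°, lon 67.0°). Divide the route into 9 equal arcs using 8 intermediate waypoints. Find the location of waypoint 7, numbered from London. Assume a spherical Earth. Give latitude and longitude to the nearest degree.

Convert each endpoint to a unit vector on the sphere (x = cos φ cos λ, y = cos φ sin λ, z = sin φ).
The central angle between the endpoints is δ = arccos(p₁·p₂) ≈ 0.989 rad (56.7°).
Interpolate at f = 7/9 with slerp weights a = sin((1−f)δ)/sin δ ≈ 0.261, b = sin(fδ)/sin δ ≈ 0.833.
p = a·p₁ + b·p₂ ≈ (0.458, 0.695, 0.555); φ = arcsin(p_z) ≈ 33.70°, λ = atan2(p_y, p_x) ≈ 56.64°.

≈ lat 34°, lon 57°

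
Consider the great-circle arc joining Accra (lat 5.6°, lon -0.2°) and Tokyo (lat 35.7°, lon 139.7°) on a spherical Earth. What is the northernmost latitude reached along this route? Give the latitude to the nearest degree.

≈ 51°

The great circle lies in the plane with unit normal n̂ = (p₁ × p₂)/|p₁ × p₂|.
Here n̂_z ≈ +0.629; the vertex latitude is φ_max = arccos|n̂_z| ≈ 51.0°.
Check via Clairaut: cos φ_max = |cos φ₁| · sin C = cos(5.6°)·sin(39.2°) ≈ 0.629, again giving ≈ 51.0°.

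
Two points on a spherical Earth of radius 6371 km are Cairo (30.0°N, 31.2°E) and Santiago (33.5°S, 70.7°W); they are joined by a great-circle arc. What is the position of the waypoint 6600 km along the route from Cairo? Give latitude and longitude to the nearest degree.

≈ (4°S, 20°W)

Write both endpoints as unit vectors p₁, p₂ with components (cos φ cos λ, cos φ sin λ, sin φ).
The central angle between the endpoints is δ = arccos(p₁·p₂) ≈ 2.010 rad (115.1°). The total great-circle distance is δ·R ≈ 2.010 × 6371 ≈ 12803 km, so the target fraction is f = 6600/12803 ≈ 0.515.
Interpolate at f ≈ 0.515 with slerp weights a = sin((1−f)δ)/sin δ ≈ 0.914, b = sin(fδ)/sin δ ≈ 0.950.
p = a·p₁ + b·p₂ ≈ (0.939, -0.338, -0.068); φ = arcsin(p_z) ≈ -3.89°, λ = atan2(p_y, p_x) ≈ -19.81°.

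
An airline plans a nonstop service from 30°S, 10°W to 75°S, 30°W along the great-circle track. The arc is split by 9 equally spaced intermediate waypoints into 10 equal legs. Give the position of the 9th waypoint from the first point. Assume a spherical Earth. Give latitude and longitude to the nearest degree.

≈ 71°S, 24°W

From cos δ = sin φ₁ sin φ₂ + cos φ₁ cos φ₂ cos Δλ, the central angle is δ ≈ 0.804 rad (46.1°).
Interpolate at f = 9/10 with slerp weights a = sin((1−f)δ)/sin δ ≈ 0.112, b = sin(fδ)/sin δ ≈ 0.919.
p = a·p₁ + b·p₂ ≈ (0.301, -0.136, -0.944); φ = arcsin(p_z) ≈ -70.71°, λ = atan2(p_y, p_x) ≈ -24.26°.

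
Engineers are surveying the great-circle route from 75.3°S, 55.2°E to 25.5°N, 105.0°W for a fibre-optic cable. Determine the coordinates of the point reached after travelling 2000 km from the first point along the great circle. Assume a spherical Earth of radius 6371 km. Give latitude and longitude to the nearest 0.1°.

Convert each endpoint to a unit vector on the sphere (x = cos φ cos λ, y = cos φ sin λ, z = sin φ).
The central angle between the endpoints is δ = arccos(p₁·p₂) ≈ 2.255 rad (129.2°). The total great-circle distance is δ·R ≈ 2.255 × 6371 ≈ 14365 km, so the target fraction is f = 2000/14365 ≈ 0.139.
Interpolate at f ≈ 0.139 with slerp weights a = sin((1−f)δ)/sin δ ≈ 1.203, b = sin(fδ)/sin δ ≈ 0.398.
p = a·p₁ + b·p₂ ≈ (0.081, -0.097, -0.992); φ = arcsin(p_z) ≈ -82.75°, λ = atan2(p_y, p_x) ≈ -50.00°.

≈ 82.7°S, 50.0°W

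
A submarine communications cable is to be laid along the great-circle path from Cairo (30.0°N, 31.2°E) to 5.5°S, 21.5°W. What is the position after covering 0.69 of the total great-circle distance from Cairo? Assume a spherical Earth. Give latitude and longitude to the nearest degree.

≈ 6°N, 7°W

Write both endpoints as unit vectors p₁, p₂ with components (cos φ cos λ, cos φ sin λ, sin φ).
The central angle between the endpoints is δ = arccos(p₁·p₂) ≈ 1.076 rad (61.7°).
Interpolate at f = 0.69 with slerp weights a = sin((1−f)δ)/sin δ ≈ 0.372, b = sin(fδ)/sin δ ≈ 0.768.
p = a·p₁ + b·p₂ ≈ (0.987, -0.113, 0.112); φ = arcsin(p_z) ≈ 6.45°, λ = atan2(p_y, p_x) ≈ -6.55°.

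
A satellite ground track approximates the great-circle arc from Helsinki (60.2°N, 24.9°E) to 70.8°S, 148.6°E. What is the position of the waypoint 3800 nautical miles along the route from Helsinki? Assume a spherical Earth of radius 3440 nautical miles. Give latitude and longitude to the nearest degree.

≈ 3°N, 61°E

Write both endpoints as unit vectors p₁, p₂ with components (cos φ cos λ, cos φ sin λ, sin φ).
The central angle between the endpoints is δ = arccos(p₁·p₂) ≈ 2.715 rad (155.5°). The total great-circle distance is δ·R ≈ 2.715 × 3440 ≈ 9338 nmi, so the target fraction is f = 3800/9338 ≈ 0.407.
Interpolate at f ≈ 0.407 with slerp weights a = sin((1−f)δ)/sin δ ≈ 2.412, b = sin(fδ)/sin δ ≈ 2.157.
p = a·p₁ + b·p₂ ≈ (0.482, 0.874, 0.057); φ = arcsin(p_z) ≈ 3.25°, λ = atan2(p_y, p_x) ≈ 61.13°.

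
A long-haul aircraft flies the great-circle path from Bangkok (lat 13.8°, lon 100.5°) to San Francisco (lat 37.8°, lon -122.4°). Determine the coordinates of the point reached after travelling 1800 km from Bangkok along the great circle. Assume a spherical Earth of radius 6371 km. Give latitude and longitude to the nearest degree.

The haversine formula gives a central angle δ ≈ 2.000 rad (114.6°) between the endpoints. The total great-circle distance is δ·R ≈ 2.000 × 6371 ≈ 12740 km, so the target fraction is f = 1800/12740 ≈ 0.141.
Interpolate at f ≈ 0.141 with slerp weights a = sin((1−f)δ)/sin δ ≈ 1.088, b = sin(fδ)/sin δ ≈ 0.307.
p = a·p₁ + b·p₂ ≈ (-0.322, 0.834, 0.447); φ = arcsin(p_z) ≈ 26.58°, λ = atan2(p_y, p_x) ≈ 111.12°.

≈ lat 27°, lon 111°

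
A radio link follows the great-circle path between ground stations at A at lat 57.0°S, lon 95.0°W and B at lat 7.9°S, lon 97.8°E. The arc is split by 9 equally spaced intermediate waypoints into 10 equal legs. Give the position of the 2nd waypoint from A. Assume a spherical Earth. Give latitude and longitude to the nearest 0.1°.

≈ lat 78.0°S, lon 121.7°W

From cos δ = sin φ₁ sin φ₂ + cos φ₁ cos φ₂ cos Δλ, the central angle is δ ≈ 1.994 rad (114.3°).
Interpolate at f = 2/10 with slerp weights a = sin((1−f)δ)/sin δ ≈ 1.096, b = sin(fδ)/sin δ ≈ 0.426.
p = a·p₁ + b·p₂ ≈ (-0.109, -0.177, -0.978); φ = arcsin(p_z) ≈ -78.00°, λ = atan2(p_y, p_x) ≈ -121.71°.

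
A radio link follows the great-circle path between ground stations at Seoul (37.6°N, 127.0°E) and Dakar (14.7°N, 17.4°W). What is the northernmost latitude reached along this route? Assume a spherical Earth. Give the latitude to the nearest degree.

The great circle lies in the plane with unit normal n̂ = (p₁ × p₂)/|p₁ × p₂|.
Here n̂_z ≈ -0.505; the vertex latitude is φ_max = arccos|n̂_z| ≈ 59.7°.

≈ 60°N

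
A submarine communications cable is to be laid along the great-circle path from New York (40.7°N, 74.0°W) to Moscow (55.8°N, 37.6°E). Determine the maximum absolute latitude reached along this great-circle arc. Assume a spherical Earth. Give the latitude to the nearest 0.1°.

The great circle lies in the plane with unit normal n̂ = (p₁ × p₂)/|p₁ × p₂|.
Here n̂_z ≈ +0.429; the vertex latitude is φ_max = arccos|n̂_z| ≈ 64.6°.
Check via Clairaut: cos φ_max = |cos φ₁| · sin C = cos(40.7°)·sin(34.4°) ≈ 0.429, again giving ≈ 64.6°.

≈ 64.6°N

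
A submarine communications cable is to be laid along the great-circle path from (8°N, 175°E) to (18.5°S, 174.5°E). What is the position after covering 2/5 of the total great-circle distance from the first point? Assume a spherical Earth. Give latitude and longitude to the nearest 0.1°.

≈ (2.6°S, 174.8°E)

Write both endpoints as unit vectors p₁, p₂ with components (cos φ cos λ, cos φ sin λ, sin φ).
The central angle between the endpoints is δ = arccos(p₁·p₂) ≈ 0.463 rad (26.5°).
Interpolate at f = 2/5 with slerp weights a = sin((1−f)δ)/sin δ ≈ 0.614, b = sin(fδ)/sin δ ≈ 0.412.
p = a·p₁ + b·p₂ ≈ (-0.995, 0.090, -0.045); φ = arcsin(p_z) ≈ -2.60°, λ = atan2(p_y, p_x) ≈ 174.80°.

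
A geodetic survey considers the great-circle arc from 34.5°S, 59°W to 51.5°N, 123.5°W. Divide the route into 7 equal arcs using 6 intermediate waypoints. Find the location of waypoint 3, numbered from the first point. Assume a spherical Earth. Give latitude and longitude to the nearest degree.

Convert each endpoint to a unit vector on the sphere (x = cos φ cos λ, y = cos φ sin λ, z = sin φ).
The central angle between the endpoints is δ = arccos(p₁·p₂) ≈ 1.795 rad (102.9°).
Interpolate at f = 3/7 with slerp weights a = sin((1−f)δ)/sin δ ≈ 0.877, b = sin(fδ)/sin δ ≈ 0.714.
p = a·p₁ + b·p₂ ≈ (0.127, -0.990, 0.062); φ = arcsin(p_z) ≈ 3.53°, λ = atan2(p_y, p_x) ≈ -82.68°.

≈ 4°N, 83°W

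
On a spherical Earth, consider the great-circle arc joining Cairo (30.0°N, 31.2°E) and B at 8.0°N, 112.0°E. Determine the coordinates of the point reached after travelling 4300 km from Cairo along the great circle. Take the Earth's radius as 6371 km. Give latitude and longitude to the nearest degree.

≈ 24°N, 74°E

The haversine formula gives a central angle δ ≈ 1.363 rad (78.1°) between the endpoints. The total great-circle distance is δ·R ≈ 1.363 × 6371 ≈ 8681 km, so the target fraction is f = 4300/8681 ≈ 0.495.
Interpolate at f ≈ 0.495 with slerp weights a = sin((1−f)δ)/sin δ ≈ 0.649, b = sin(fδ)/sin δ ≈ 0.639.
p = a·p₁ + b·p₂ ≈ (0.244, 0.877, 0.413); φ = arcsin(p_z) ≈ 24.41°, λ = atan2(p_y, p_x) ≈ 74.48°.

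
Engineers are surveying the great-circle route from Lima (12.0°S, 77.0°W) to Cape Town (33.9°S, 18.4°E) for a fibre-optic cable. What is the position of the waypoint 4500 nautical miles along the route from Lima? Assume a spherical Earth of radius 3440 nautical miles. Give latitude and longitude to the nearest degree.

≈ 36°S, 3°E

The haversine formula gives a central angle δ ≈ 1.531 rad (87.7°) between the endpoints. The total great-circle distance is δ·R ≈ 1.531 × 3440 ≈ 5267 nmi, so the target fraction is f = 4500/5267 ≈ 0.854.
Interpolate at f ≈ 0.854 with slerp weights a = sin((1−f)δ)/sin δ ≈ 0.221, b = sin(fδ)/sin δ ≈ 0.966.
p = a·p₁ + b·p₂ ≈ (0.810, 0.042, -0.585); φ = arcsin(p_z) ≈ -35.81°, λ = atan2(p_y, p_x) ≈ 2.98°.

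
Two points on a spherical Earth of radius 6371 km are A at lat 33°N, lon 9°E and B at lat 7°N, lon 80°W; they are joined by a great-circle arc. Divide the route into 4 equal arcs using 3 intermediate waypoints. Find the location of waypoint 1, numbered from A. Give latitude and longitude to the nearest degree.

Write both endpoints as unit vectors p₁, p₂ with components (cos φ cos λ, cos φ sin λ, sin φ).
The central angle between the endpoints is δ = arccos(p₁·p₂) ≈ 1.490 rad (85.4°).
Interpolate at f = 1/4 with slerp weights a = sin((1−f)δ)/sin δ ≈ 0.902, b = sin(fδ)/sin δ ≈ 0.365.
p = a·p₁ + b·p₂ ≈ (0.810, -0.239, 0.536); φ = arcsin(p_z) ≈ 32.39°, λ = atan2(p_y, p_x) ≈ -16.41°.

≈ lat 32°N, lon 16°W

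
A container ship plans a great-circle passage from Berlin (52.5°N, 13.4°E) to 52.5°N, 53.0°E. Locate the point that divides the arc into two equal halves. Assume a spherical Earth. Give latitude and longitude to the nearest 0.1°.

The haversine formula gives a central angle δ ≈ 0.415 rad (23.8°) between the endpoints.
Interpolate at f = 1/2 with slerp weights a = sin((1−f)δ)/sin δ ≈ 0.511, b = sin(fδ)/sin δ ≈ 0.511.
p = a·p₁ + b·p₂ ≈ (0.490, 0.321, 0.811); φ = arcsin(p_z) ≈ 54.17°, λ = atan2(p_y, p_x) ≈ 33.20°.

≈ 54.2°N, 33.2°E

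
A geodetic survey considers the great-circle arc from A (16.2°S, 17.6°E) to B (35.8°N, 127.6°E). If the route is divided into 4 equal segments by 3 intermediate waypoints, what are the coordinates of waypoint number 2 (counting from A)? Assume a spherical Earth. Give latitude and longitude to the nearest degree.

From cos δ = sin φ₁ sin φ₂ + cos φ₁ cos φ₂ cos Δλ, the central angle is δ ≈ 2.015 rad (115.4°).
Interpolate at f = 2/4 with slerp weights a = sin((1−f)δ)/sin δ ≈ 0.936, b = sin(fδ)/sin δ ≈ 0.936.
p = a·p₁ + b·p₂ ≈ (0.394, 0.873, 0.286); φ = arcsin(p_z) ≈ 16.65°, λ = atan2(p_y, p_x) ≈ 65.74°.

≈ (17°N, 66°E)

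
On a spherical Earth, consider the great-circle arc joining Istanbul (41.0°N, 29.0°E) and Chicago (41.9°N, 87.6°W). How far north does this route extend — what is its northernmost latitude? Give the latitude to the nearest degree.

The great circle lies in the plane with unit normal n̂ = (p₁ × p₂)/|p₁ × p₂|.
Here n̂_z ≈ -0.511; the vertex latitude is φ_max = arccos|n̂_z| ≈ 59.3°.
Check via Clairaut: cos φ_max = |cos φ₁| · sin C = cos(41.0°)·sin(42.6°) ≈ 0.511, again giving ≈ 59.3°.

≈ 59°N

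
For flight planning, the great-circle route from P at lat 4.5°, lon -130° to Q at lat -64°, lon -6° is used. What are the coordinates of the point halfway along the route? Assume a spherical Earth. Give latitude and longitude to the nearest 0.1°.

Write both endpoints as unit vectors p₁, p₂ with components (cos φ cos λ, cos φ sin λ, sin φ).
The central angle between the endpoints is δ = arccos(p₁·p₂) ≈ 1.891 rad (108.4°).
Interpolate at f = 1/2 with slerp weights a = sin((1−f)δ)/sin δ ≈ 0.854, b = sin(fδ)/sin δ ≈ 0.854.
p = a·p₁ + b·p₂ ≈ (-0.175, -0.692, -0.701); φ = arcsin(p_z) ≈ -44.49°, λ = atan2(p_y, p_x) ≈ -104.20°.

≈ lat -44.5°, lon -104.2°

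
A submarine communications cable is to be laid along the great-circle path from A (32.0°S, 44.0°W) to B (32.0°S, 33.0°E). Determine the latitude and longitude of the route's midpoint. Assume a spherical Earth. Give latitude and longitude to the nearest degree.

≈ (39°S, 6°W)

The haversine formula gives a central angle δ ≈ 1.112 rad (63.7°) between the endpoints.
Interpolate at f = 1/2 with slerp weights a = sin((1−f)δ)/sin δ ≈ 0.589, b = sin(fδ)/sin δ ≈ 0.589.
p = a·p₁ + b·p₂ ≈ (0.778, -0.075, -0.624); φ = arcsin(p_z) ≈ -38.61°, λ = atan2(p_y, p_x) ≈ -5.50°.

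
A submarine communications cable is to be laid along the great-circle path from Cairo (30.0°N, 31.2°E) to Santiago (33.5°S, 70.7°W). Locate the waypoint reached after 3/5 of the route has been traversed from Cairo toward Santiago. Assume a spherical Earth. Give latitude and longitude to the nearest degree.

Write both endpoints as unit vectors p₁, p₂ with components (cos φ cos λ, cos φ sin λ, sin φ).
The central angle between the endpoints is δ = arccos(p₁·p₂) ≈ 2.010 rad (115.1°).
Interpolate at f = 3/5 with slerp weights a = sin((1−f)δ)/sin δ ≈ 0.795, b = sin(fδ)/sin δ ≈ 1.032.
p = a·p₁ + b·p₂ ≈ (0.874, -0.455, -0.172); φ = arcsin(p_z) ≈ -9.89°, λ = atan2(p_y, p_x) ≈ -27.53°.

≈ (10°S, 28°W)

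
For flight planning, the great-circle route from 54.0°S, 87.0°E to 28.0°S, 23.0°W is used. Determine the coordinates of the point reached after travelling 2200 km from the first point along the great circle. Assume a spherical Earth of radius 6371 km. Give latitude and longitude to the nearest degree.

From cos δ = sin φ₁ sin φ₂ + cos φ₁ cos φ₂ cos Δλ, the central angle is δ ≈ 1.367 rad (78.3°). The total great-circle distance is δ·R ≈ 1.367 × 6371 ≈ 8710 km, so the target fraction is f = 2200/8710 ≈ 0.253.
Interpolate at f ≈ 0.253 with slerp weights a = sin((1−f)δ)/sin δ ≈ 0.871, b = sin(fδ)/sin δ ≈ 0.346.
p = a·p₁ + b·p₂ ≈ (0.308, 0.392, -0.867); φ = arcsin(p_z) ≈ -60.11°, λ = atan2(p_y, p_x) ≈ 51.87°.

≈ 60°S, 52°E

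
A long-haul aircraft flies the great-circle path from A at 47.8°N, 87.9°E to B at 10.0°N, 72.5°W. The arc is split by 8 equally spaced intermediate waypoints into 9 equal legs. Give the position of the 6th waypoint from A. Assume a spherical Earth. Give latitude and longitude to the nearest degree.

≈ 48°N, 58°W

Write both endpoints as unit vectors p₁, p₂ with components (cos φ cos λ, cos φ sin λ, sin φ).
The central angle between the endpoints is δ = arccos(p₁·p₂) ≈ 2.088 rad (119.6°).
Interpolate at f = 6/9 with slerp weights a = sin((1−f)δ)/sin δ ≈ 0.738, b = sin(fδ)/sin δ ≈ 1.132.
p = a·p₁ + b·p₂ ≈ (0.353, -0.568, 0.743); φ = arcsin(p_z) ≈ 48.00°, λ = atan2(p_y, p_x) ≈ -58.12°.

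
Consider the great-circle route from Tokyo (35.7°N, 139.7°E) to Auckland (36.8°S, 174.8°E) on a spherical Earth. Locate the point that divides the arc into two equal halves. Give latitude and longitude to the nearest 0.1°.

≈ (0.6°S, 157.1°E)

The haversine formula gives a central angle δ ≈ 1.387 rad (79.5°) between the endpoints.
Interpolate at f = 1/2 with slerp weights a = sin((1−f)δ)/sin δ ≈ 0.650, b = sin(fδ)/sin δ ≈ 0.650.
p = a·p₁ + b·p₂ ≈ (-0.921, 0.389, -0.010); φ = arcsin(p_z) ≈ -0.58°, λ = atan2(p_y, p_x) ≈ 157.12°.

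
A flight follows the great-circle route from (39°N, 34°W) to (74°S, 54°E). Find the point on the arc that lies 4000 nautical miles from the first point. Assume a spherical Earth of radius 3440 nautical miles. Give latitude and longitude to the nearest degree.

From cos δ = sin φ₁ sin φ₂ + cos φ₁ cos φ₂ cos Δλ, the central angle is δ ≈ 2.211 rad (126.7°). The total great-circle distance is δ·R ≈ 2.211 × 3440 ≈ 7606 nmi, so the target fraction is f = 4000/7606 ≈ 0.526.
Interpolate at f ≈ 0.526 with slerp weights a = sin((1−f)δ)/sin δ ≈ 1.081, b = sin(fδ)/sin δ ≈ 1.145.
p = a·p₁ + b·p₂ ≈ (0.882, -0.214, -0.420); φ = arcsin(p_z) ≈ -24.85°, λ = atan2(p_y, p_x) ≈ -13.67°.

≈ (25°S, 14°W)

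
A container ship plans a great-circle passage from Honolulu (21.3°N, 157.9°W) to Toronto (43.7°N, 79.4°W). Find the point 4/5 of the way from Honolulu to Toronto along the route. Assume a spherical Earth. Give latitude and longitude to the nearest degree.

The haversine formula gives a central angle δ ≈ 1.175 rad (67.3°) between the endpoints.
Interpolate at f = 4/5 with slerp weights a = sin((1−f)δ)/sin δ ≈ 0.252, b = sin(fδ)/sin δ ≈ 0.875.
p = a·p₁ + b·p₂ ≈ (-0.101, -0.710, 0.696); φ = arcsin(p_z) ≈ 44.14°, λ = atan2(p_y, p_x) ≈ -98.13°.

≈ 44°N, 98°W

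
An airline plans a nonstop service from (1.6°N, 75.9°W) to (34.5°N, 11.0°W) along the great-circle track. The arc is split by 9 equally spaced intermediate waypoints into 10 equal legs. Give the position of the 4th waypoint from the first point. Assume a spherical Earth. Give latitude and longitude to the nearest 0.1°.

Convert each endpoint to a unit vector on the sphere (x = cos φ cos λ, y = cos φ sin λ, z = sin φ).
The central angle between the endpoints is δ = arccos(p₁·p₂) ≈ 1.197 rad (68.6°).
Interpolate at f = 4/10 with slerp weights a = sin((1−f)δ)/sin δ ≈ 0.707, b = sin(fδ)/sin δ ≈ 0.495.
p = a·p₁ + b·p₂ ≈ (0.572, -0.763, 0.300); φ = arcsin(p_z) ≈ 17.46°, λ = atan2(p_y, p_x) ≈ -53.12°.

≈ (17.5°N, 53.1°W)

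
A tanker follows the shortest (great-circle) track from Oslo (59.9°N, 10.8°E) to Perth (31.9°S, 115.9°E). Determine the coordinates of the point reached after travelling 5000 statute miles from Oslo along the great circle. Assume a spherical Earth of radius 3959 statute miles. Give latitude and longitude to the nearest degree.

≈ 13°N, 87°E

From cos δ = sin φ₁ sin φ₂ + cos φ₁ cos φ₂ cos Δλ, the central angle is δ ≈ 2.175 rad (124.6°). The total great-circle distance is δ·R ≈ 2.175 × 3959 ≈ 8611 mi, so the target fraction is f = 5000/8611 ≈ 0.581.
Interpolate at f ≈ 0.581 with slerp weights a = sin((1−f)δ)/sin δ ≈ 0.961, b = sin(fδ)/sin δ ≈ 1.158.
p = a·p₁ + b·p₂ ≈ (0.044, 0.975, 0.219); φ = arcsin(p_z) ≈ 12.67°, λ = atan2(p_y, p_x) ≈ 87.42°.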